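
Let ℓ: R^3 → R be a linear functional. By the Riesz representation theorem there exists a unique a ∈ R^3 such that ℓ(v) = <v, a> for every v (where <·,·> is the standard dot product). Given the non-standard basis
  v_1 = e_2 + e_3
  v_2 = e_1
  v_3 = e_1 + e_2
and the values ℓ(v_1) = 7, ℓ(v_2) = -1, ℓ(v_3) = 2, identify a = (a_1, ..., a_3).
a = (-1, 3, 4)

Write a = (a_1, ..., a_3) in the standard basis. For each basis vector v_i, ℓ(v_i) = <v_i, a> is a linear equation in the a_j's. Collect the n equations into a matrix system V a = ℓ, where row i of V is v_i (expressed in the standard basis). Since V is invertible (lower-triangular with 1s on the diagonal, up to permutation), solve by back-substitution:
  V =
[[0, 1, 1],
 [1, 0, 0],
 [1, 1, 0]]
  V a = (7, -1, 2)
Solving gives a = (-1, 3, 4).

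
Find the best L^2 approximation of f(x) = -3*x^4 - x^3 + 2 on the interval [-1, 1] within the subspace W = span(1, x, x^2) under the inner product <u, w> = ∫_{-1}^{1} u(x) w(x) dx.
g(x) = -18*x^2/7 - 3*x/5 + 79/35

The best approximation g ∈ W is the orthogonal projection of f onto W. Writing g = a_0 + a_1 x + a_2 x^2, the coefficients solve the normal equations G · a = b where
  G_{ij} = <φ_i, φ_j> and b_i = <f, φ_i>, with φ_0 = 1, φ_1 = x, φ_2 = x^2.
G =
  [2, 0, 2/3]
  [0, 2/3, 0]
  [2/3, 0, 2/5],
b = (14/5, -2/5, 10/21).
Solving gives a_0 = 79/35, a_1 = -3/5, a_2 = -18/7, so
  g(x) = -18*x^2/7 - 3*x/5 + 79/35.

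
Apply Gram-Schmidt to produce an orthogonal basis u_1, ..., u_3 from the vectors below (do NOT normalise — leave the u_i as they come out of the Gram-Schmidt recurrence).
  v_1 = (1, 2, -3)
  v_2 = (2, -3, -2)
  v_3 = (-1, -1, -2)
Orthogonal basis:
  u_1 = (1, 2, -3)
  u_2 = (13/7, -23/7, -11/7)
  u_3 = (-31/18, -62/117, -217/234)

Apply the Gram-Schmidt recurrence
  u_1 = v_1
  u_i = v_i − Σ_{j<i} ((v_i · u_j) / (u_j · u_j)) · u_j.

Step by step this gives:
  u_1 = (1, 2, -3)
  u_2 = (13/7, -23/7, -11/7)
  u_3 = (-31/18, -62/117, -217/234)

Orthogonality check:
  u_2 · u_1 = 0 (should be 0)
  u_3 · u_1 = 0 (should be 0)
  u_3 · u_2 = 0 (should be 0)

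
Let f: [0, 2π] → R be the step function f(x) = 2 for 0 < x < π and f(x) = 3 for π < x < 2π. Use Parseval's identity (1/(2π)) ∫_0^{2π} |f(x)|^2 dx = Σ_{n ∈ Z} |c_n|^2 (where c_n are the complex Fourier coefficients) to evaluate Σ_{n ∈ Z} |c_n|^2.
Σ |c_n|^2 = 13/2

Parseval equates the L^2 energy of f (normalised by 1/(2π)) with the ℓ^2 sum of its Fourier coefficients: (1/(2π)) ∫_0^{2π} |f|^2 = Σ |c_n|^2.
Compute the left side: (1/(2π)) [∫_0^π 2^2 dx + ∫_π^{2π} 3^2 dx] = (1/(2π)) · (4π + 9π) = (4 + 9)/2 = 13/2.
So Σ_{n ∈ Z} |c_n|^2 = 13/2.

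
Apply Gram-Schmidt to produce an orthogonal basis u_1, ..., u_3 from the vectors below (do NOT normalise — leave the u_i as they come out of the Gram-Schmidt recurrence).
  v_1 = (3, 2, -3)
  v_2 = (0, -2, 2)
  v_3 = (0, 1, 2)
Orthogonal basis:
  u_1 = (3, 2, -3)
  u_2 = (15/11, -12/11, 7/11)
  u_3 = (9/19, 27/19, 27/19)

Apply the Gram-Schmidt recurrence
  u_1 = v_1
  u_i = v_i − Σ_{j<i} ((v_i · u_j) / (u_j · u_j)) · u_j.

Step by step this gives:
  u_1 = (3, 2, -3)
  u_2 = (15/11, -12/11, 7/11)
  u_3 = (9/19, 27/19, 27/19)

Orthogonality check:
  u_2 · u_1 = 0 (should be 0)
  u_3 · u_1 = 0 (should be 0)
  u_3 · u_2 = 0 (should be 0)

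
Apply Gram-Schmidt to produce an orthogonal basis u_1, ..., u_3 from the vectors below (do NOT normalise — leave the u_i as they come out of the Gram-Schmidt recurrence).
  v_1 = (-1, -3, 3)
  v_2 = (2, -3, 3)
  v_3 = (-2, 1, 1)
Orthogonal basis:
  u_1 = (-1, -3, 3)
  u_2 = (54/19, -9/19, 9/19)
  u_3 = (0, 1, 1)

Apply the Gram-Schmidt recurrence
  u_1 = v_1
  u_i = v_i − Σ_{j<i} ((v_i · u_j) / (u_j · u_j)) · u_j.

Step by step this gives:
  u_1 = (-1, -3, 3)
  u_2 = (54/19, -9/19, 9/19)
  u_3 = (0, 1, 1)

Orthogonality check:
  u_2 · u_1 = 0 (should be 0)
  u_3 · u_1 = 0 (should be 0)
  u_3 · u_2 = 0 (should be 0)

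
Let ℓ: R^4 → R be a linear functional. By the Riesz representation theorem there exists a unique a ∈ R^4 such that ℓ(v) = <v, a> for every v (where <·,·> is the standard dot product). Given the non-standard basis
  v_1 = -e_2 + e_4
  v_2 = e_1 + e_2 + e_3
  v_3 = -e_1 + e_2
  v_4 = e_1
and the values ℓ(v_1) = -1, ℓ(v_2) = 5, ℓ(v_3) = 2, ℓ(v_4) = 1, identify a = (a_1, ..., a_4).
a = (1, 3, 1, 2)

Write a = (a_1, ..., a_4) in the standard basis. For each basis vector v_i, ℓ(v_i) = <v_i, a> is a linear equation in the a_j's. Collect the n equations into a matrix system V a = ℓ, where row i of V is v_i (expressed in the standard basis). Since V is invertible (lower-triangular with 1s on the diagonal, up to permutation), solve by back-substitution:
  V =
[[0, -1, 0, 1],
 [1, 1, 1, 0],
 [-1, 1, 0, 0],
 [1, 0, 0, 0]]
  V a = (-1, 5, 2, 1)
Solving gives a = (1, 3, 1, 2).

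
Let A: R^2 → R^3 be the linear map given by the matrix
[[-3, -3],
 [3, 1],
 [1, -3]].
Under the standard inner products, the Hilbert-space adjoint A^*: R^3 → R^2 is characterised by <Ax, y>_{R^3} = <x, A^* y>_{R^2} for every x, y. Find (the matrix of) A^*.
A^* = A^T =
[[-3, 3, 1],
 [-3, 1, -3]]

For real matrices with standard dot products, the defining identity <Ax, y> = <x, A^* y> gives (Ax)^T y = x^T (A^*) y, i.e. x^T A^T y = x^T (A^*) y. Since this holds for all x, y, we must have A^* = A^T. Therefore
A^* =
[[-3, 3, 1],
 [-3, 1, -3]].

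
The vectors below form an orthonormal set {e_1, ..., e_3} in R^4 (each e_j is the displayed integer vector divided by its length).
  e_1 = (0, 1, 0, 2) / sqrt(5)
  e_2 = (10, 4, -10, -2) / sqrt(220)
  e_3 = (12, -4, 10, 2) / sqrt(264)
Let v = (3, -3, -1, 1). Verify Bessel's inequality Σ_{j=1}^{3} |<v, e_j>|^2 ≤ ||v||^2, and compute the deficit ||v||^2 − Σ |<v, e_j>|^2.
Σ |<v, e_j>|^2 = 28/3; ||v||^2 = 20; deficit = 32/3

Write each e_j = u_j / sqrt(<u_j, u_j>) where u_j is the displayed integer vector. Then <v, e_j> = <v, u_j> / sqrt(<u_j, u_j>), so |<v, e_j>|^2 = <v, u_j>^2 / <u_j, u_j>.
Coefficients: <v, e_1> = -1/sqrt(5), <v, e_2> = 26/sqrt(220), <v, e_3> = 40/sqrt(264).
Square and sum: Σ |<v, e_j>|^2 = 28/3.
Compute ||v||^2 = v·v = 20.
Deficit = 20 − 28/3 = 32/3 ≥ 0, confirming Bessel's inequality. (The deficit equals ||v − Σ <v,e_j> e_j||^2, the squared distance from v to span{e_j}.)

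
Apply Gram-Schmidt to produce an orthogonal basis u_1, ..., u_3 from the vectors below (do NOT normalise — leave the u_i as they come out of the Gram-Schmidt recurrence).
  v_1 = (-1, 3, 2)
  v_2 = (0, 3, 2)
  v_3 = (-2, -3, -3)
Orthogonal basis:
  u_1 = (-1, 3, 2)
  u_2 = (13/14, 3/14, 1/7)
  u_3 = (0, 6/13, -9/13)

Apply the Gram-Schmidt recurrence
  u_1 = v_1
  u_i = v_i − Σ_{j<i} ((v_i · u_j) / (u_j · u_j)) · u_j.

Step by step this gives:
  u_1 = (-1, 3, 2)
  u_2 = (13/14, 3/14, 1/7)
  u_3 = (0, 6/13, -9/13)

Orthogonality check:
  u_2 · u_1 = 0 (should be 0)
  u_3 · u_1 = 0 (should be 0)
  u_3 · u_2 = 0 (should be 0)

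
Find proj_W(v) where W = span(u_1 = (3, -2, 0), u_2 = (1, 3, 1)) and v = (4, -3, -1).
proj_W(v) = (258/67, -216/67, -12/67)

Set up U = [u_1 | ... | u_2] ∈ R^(3×2). The projector onto W = col(U) is P = U (U^T U)^(-1) U^T.
Compute U^T U =
  [13, -3]
  [-3, 11],
and U^T v = (18, -6).
Solve U^T U · c = U^T v for the coefficients: c = (90/67, -12/67). The projection is proj_W(v) = U c.
Check: (v - proj_W(v)) · u_1 = 0  (should be 0).
Check: (v - proj_W(v)) · u_2 = 0  (should be 0).
Result: proj_W(v) = (258/67, -216/67, -12/67).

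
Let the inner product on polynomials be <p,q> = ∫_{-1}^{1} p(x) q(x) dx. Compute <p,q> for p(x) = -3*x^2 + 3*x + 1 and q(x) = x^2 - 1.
<p,q> = -8/15

Expand the product: p(x)·q(x) = -3*x^4 + 3*x^3 + 4*x^2 - 3*x - 1.
∫_{-1}^{1} of each monomial x^k gives [2/(k+1) if k even, 0 if k odd]. Integrating term-by-term (or equivalently evaluating the antiderivative F(x) = -3*x^5/5 + 3*x^4/4 + 4*x^3/3 - 3*x^2/2 - x at the endpoints):
  F(1) − F(−1) = -61/60 − (-29/60) = -8/15.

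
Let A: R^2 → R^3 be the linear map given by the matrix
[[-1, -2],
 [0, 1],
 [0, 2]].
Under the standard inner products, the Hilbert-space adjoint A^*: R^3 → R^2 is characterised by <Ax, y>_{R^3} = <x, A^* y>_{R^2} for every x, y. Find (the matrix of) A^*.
A^* = A^T =
[[-1, 0, 0],
 [-2, 1, 2]]

For real matrices with standard dot products, the defining identity <Ax, y> = <x, A^* y> gives (Ax)^T y = x^T (A^*) y, i.e. x^T A^T y = x^T (A^*) y. Since this holds for all x, y, we must have A^* = A^T. Therefore
A^* =
[[-1, 0, 0],
 [-2, 1, 2]].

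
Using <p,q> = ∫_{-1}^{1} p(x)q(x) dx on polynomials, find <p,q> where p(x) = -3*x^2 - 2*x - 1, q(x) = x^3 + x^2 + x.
<p,q> = -4

Expand the product: p(x)·q(x) = -3*x^5 - 5*x^4 - 6*x^3 - 3*x^2 - x.
∫_{-1}^{1} of each monomial x^k gives [2/(k+1) if k even, 0 if k odd]. Integrating term-by-term (or equivalently evaluating the antiderivative F(x) = -x^6/2 - x^5 - 3*x^4/2 - x^3 - x^2/2 at the endpoints):
  F(1) − F(−1) = -9/2 − (-1/2) = -4.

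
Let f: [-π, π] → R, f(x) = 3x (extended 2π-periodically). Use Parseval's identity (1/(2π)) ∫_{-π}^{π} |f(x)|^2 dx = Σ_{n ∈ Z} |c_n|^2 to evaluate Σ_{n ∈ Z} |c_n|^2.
Σ |c_n|^2 = 3π^2

Expand and integrate term by term over [-π, π]:
  ∫ (3x)^2 dx = 9·(2π^3/3); ∫ 2·3·(0)·x dx = 0 (odd integrand); ∫ 0^2 dx = 0·2π.
So (1/(2π)) ∫_{-π}^{π} (3x)^2 dx = 9π^2/3 + 0 = 3π^2.
Parseval ⇒ Σ |c_n|^2 = 3π^2.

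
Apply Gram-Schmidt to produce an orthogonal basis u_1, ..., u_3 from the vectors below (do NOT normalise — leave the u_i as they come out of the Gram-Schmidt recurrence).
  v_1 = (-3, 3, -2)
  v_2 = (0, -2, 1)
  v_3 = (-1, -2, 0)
Orthogonal basis:
  u_1 = (-3, 3, -2)
  u_2 = (-12/11, -10/11, 3/11)
  u_3 = (5/46, -15/46, -15/23)

Apply the Gram-Schmidt recurrence
  u_1 = v_1
  u_i = v_i − Σ_{j<i} ((v_i · u_j) / (u_j · u_j)) · u_j.

Step by step this gives:
  u_1 = (-3, 3, -2)
  u_2 = (-12/11, -10/11, 3/11)
  u_3 = (5/46, -15/46, -15/23)

Orthogonality check:
  u_2 · u_1 = 0 (should be 0)
  u_3 · u_1 = 0 (should be 0)
  u_3 · u_2 = 0 (should be 0)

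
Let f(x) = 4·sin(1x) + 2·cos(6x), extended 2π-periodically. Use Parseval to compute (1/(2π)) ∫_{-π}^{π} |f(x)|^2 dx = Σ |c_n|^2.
Σ |c_n|^2 = 10

Expand |f|^2 and use orthogonality of {sin(nx), cos(mx)} on [-π, π]:
  ∫_{-π}^{π} sin(nx)^2 dx = π, ∫ cos(mx)^2 dx = π, and cross terms integrate to 0.
So ∫_{-π}^{π} f(x)^2 dx = 4^2 · π + 2^2 · π = (16 + 4)π.
Divide by 2π: (16 + 4)/2 = 10.
By Parseval, this equals Σ |c_n|^2.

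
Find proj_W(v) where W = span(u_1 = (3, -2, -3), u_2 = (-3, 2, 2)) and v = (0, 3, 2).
proj_W(v) = (-18/13, 12/13, 2)

Set up U = [u_1 | ... | u_2] ∈ R^(3×2). The projector onto W = col(U) is P = U (U^T U)^(-1) U^T.
Compute U^T U =
  [22, -19]
  [-19, 17],
and U^T v = (-12, 10).
Solve U^T U · c = U^T v for the coefficients: c = (-14/13, -8/13). The projection is proj_W(v) = U c.
Check: (v - proj_W(v)) · u_1 = 0  (should be 0).
Check: (v - proj_W(v)) · u_2 = 0  (should be 0).
Result: proj_W(v) = (-18/13, 12/13, 2).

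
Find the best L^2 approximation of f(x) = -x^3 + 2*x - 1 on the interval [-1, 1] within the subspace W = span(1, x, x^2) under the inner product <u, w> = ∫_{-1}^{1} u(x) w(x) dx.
g(x) = 7*x/5 - 1

The best approximation g ∈ W is the orthogonal projection of f onto W. Writing g = a_0 + a_1 x + a_2 x^2, the coefficients solve the normal equations G · a = b where
  G_{ij} = <φ_i, φ_j> and b_i = <f, φ_i>, with φ_0 = 1, φ_1 = x, φ_2 = x^2.
G =
  [2, 0, 2/3]
  [0, 2/3, 0]
  [2/3, 0, 2/5],
b = (-2, 14/15, -2/3).
Solving gives a_0 = -1, a_1 = 7/5, a_2 = 0, so
  g(x) = 7*x/5 - 1.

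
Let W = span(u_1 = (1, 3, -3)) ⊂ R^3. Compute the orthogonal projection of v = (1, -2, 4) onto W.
proj_W(v) = (-17/19, -51/19, 51/19)

Set up U = [u_1 | ... | u_1] ∈ R^(3×1). The projector onto W = col(U) is P = U (U^T U)^(-1) U^T.
Compute U^T U =
  [19],
and U^T v = (-17).
Solve U^T U · c = U^T v for the coefficients: c = (-17/19). The projection is proj_W(v) = U c.
Check: (v - proj_W(v)) · u_1 = 0  (should be 0).
Result: proj_W(v) = (-17/19, -51/19, 51/19).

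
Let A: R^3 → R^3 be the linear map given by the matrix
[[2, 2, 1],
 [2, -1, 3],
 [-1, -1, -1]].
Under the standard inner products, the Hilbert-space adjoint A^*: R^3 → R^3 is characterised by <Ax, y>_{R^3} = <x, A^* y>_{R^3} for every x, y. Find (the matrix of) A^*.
A^* = A^T =
[[2, 2, -1],
 [2, -1, -1],
 [1, 3, -1]]

For real matrices with standard dot products, the defining identity <Ax, y> = <x, A^* y> gives (Ax)^T y = x^T (A^*) y, i.e. x^T A^T y = x^T (A^*) y. Since this holds for all x, y, we must have A^* = A^T. Therefore
A^* =
[[2, 2, -1],
 [2, -1, -1],
 [1, 3, -1]].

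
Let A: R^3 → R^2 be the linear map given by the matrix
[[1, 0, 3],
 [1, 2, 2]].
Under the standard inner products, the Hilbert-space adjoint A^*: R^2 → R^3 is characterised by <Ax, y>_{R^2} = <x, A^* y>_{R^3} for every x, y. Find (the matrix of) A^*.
A^* = A^T =
[[1, 1],
 [0, 2],
 [3, 2]]

For real matrices with standard dot products, the defining identity <Ax, y> = <x, A^* y> gives (Ax)^T y = x^T (A^*) y, i.e. x^T A^T y = x^T (A^*) y. Since this holds for all x, y, we must have A^* = A^T. Therefore
A^* =
[[1, 1],
 [0, 2],
 [3, 2]].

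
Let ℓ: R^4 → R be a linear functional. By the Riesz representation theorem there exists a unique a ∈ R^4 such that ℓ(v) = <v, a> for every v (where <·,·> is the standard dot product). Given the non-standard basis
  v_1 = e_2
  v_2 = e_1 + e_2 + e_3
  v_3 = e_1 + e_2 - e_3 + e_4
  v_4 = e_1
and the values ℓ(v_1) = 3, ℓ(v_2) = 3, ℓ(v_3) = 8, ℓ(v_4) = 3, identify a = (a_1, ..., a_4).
a = (3, 3, -3, -1)

Write a = (a_1, ..., a_4) in the standard basis. For each basis vector v_i, ℓ(v_i) = <v_i, a> is a linear equation in the a_j's. Collect the n equations into a matrix system V a = ℓ, where row i of V is v_i (expressed in the standard basis). Since V is invertible (lower-triangular with 1s on the diagonal, up to permutation), solve by back-substitution:
  V =
[[0, 1, 0, 0],
 [1, 1, 1, 0],
 [1, 1, -1, 1],
 [1, 0, 0, 0]]
  V a = (3, 3, 8, 3)
Solving gives a = (3, 3, -3, -1).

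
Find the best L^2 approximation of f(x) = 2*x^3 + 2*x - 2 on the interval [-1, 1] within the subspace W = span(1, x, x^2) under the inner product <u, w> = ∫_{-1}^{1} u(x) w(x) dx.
g(x) = 16*x/5 - 2

The best approximation g ∈ W is the orthogonal projection of f onto W. Writing g = a_0 + a_1 x + a_2 x^2, the coefficients solve the normal equations G · a = b where
  G_{ij} = <φ_i, φ_j> and b_i = <f, φ_i>, with φ_0 = 1, φ_1 = x, φ_2 = x^2.
G =
  [2, 0, 2/3]
  [0, 2/3, 0]
  [2/3, 0, 2/5],
b = (-4, 32/15, -4/3).
Solving gives a_0 = -2, a_1 = 16/5, a_2 = 0, so
  g(x) = 16*x/5 - 2.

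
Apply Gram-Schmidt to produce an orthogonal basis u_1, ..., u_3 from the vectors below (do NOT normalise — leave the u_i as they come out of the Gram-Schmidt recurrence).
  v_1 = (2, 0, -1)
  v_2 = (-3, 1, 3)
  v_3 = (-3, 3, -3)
Orthogonal basis:
  u_1 = (2, 0, -1)
  u_2 = (3/5, 1, 6/5)
  u_3 = (-9/7, 27/7, -18/7)

Apply the Gram-Schmidt recurrence
  u_1 = v_1
  u_i = v_i − Σ_{j<i} ((v_i · u_j) / (u_j · u_j)) · u_j.

Step by step this gives:
  u_1 = (2, 0, -1)
  u_2 = (3/5, 1, 6/5)
  u_3 = (-9/7, 27/7, -18/7)

Orthogonality check:
  u_2 · u_1 = 0 (should be 0)
  u_3 · u_1 = 0 (should be 0)
  u_3 · u_2 = 0 (should be 0)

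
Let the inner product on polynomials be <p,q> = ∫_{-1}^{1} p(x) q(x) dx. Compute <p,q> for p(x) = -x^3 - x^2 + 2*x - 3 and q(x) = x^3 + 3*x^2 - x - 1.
<p,q> = -20/21

Expand the product: p(x)·q(x) = -x^6 - 4*x^5 + 5*x^3 - 10*x^2 + x + 3.
∫_{-1}^{1} of each monomial x^k gives [2/(k+1) if k even, 0 if k odd]. Integrating term-by-term (or equivalently evaluating the antiderivative F(x) = -x^7/7 - 2*x^6/3 + 5*x^4/4 - 10*x^3/3 + x^2/2 + 3*x at the endpoints):
  F(1) − F(−1) = 17/28 − (131/84) = -20/21.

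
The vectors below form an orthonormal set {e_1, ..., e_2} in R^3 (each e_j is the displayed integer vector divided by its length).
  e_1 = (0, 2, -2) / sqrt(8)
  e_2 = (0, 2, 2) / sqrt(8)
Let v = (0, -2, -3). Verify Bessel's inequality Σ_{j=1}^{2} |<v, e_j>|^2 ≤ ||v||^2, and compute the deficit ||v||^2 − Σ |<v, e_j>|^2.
Σ |<v, e_j>|^2 = 13; ||v||^2 = 13; deficit = 0

Write each e_j = u_j / sqrt(<u_j, u_j>) where u_j is the displayed integer vector. Then <v, e_j> = <v, u_j> / sqrt(<u_j, u_j>), so |<v, e_j>|^2 = <v, u_j>^2 / <u_j, u_j>.
Coefficients: <v, e_1> = 2/sqrt(8), <v, e_2> = -10/sqrt(8).
Square and sum: Σ |<v, e_j>|^2 = 13.
Compute ||v||^2 = v·v = 13.
Deficit = 13 − 13 = 0 ≥ 0, confirming Bessel's inequality. (The deficit equals ||v − Σ <v,e_j> e_j||^2, the squared distance from v to span{e_j}.)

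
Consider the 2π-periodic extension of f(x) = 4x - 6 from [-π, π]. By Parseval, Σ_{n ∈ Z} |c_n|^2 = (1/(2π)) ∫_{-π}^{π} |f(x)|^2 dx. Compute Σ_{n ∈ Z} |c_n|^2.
Σ |c_n|^2 = 16π^2/3 + 36

Expand and integrate term by term over [-π, π]:
  ∫ (4x)^2 dx = 16·(2π^3/3); ∫ 2·4·(-6)·x dx = 0 (odd integrand); ∫ (-6)^2 dx = 36·2π.
So (1/(2π)) ∫_{-π}^{π} (4x - 6)^2 dx = 16π^2/3 + 36 = 16π^2/3 + 36.
Parseval ⇒ Σ |c_n|^2 = 16π^2/3 + 36.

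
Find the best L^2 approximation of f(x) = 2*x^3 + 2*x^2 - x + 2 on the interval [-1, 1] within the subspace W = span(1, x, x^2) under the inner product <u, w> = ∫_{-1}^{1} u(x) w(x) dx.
g(x) = 2*x^2 + x/5 + 2

The best approximation g ∈ W is the orthogonal projection of f onto W. Writing g = a_0 + a_1 x + a_2 x^2, the coefficients solve the normal equations G · a = b where
  G_{ij} = <φ_i, φ_j> and b_i = <f, φ_i>, with φ_0 = 1, φ_1 = x, φ_2 = x^2.
G =
  [2, 0, 2/3]
  [0, 2/3, 0]
  [2/3, 0, 2/5],
b = (16/3, 2/15, 32/15).
Solving gives a_0 = 2, a_1 = 1/5, a_2 = 2, so
  g(x) = 2*x^2 + x/5 + 2.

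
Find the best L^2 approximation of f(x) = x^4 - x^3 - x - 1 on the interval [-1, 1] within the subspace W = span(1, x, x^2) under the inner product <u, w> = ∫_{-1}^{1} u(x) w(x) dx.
g(x) = 6*x^2/7 - 8*x/5 - 38/35

The best approximation g ∈ W is the orthogonal projection of f onto W. Writing g = a_0 + a_1 x + a_2 x^2, the coefficients solve the normal equations G · a = b where
  G_{ij} = <φ_i, φ_j> and b_i = <f, φ_i>, with φ_0 = 1, φ_1 = x, φ_2 = x^2.
G =
  [2, 0, 2/3]
  [0, 2/3, 0]
  [2/3, 0, 2/5],
b = (-8/5, -16/15, -8/21).
Solving gives a_0 = -38/35, a_1 = -8/5, a_2 = 6/7, so
  g(x) = 6*x^2/7 - 8*x/5 - 38/35.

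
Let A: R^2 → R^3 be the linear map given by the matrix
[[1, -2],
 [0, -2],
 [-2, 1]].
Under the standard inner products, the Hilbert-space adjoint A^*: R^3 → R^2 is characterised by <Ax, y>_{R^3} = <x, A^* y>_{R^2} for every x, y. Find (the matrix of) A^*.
A^* = A^T =
[[1, 0, -2],
 [-2, -2, 1]]

For real matrices with standard dot products, the defining identity <Ax, y> = <x, A^* y> gives (Ax)^T y = x^T (A^*) y, i.e. x^T A^T y = x^T (A^*) y. Since this holds for all x, y, we must have A^* = A^T. Therefore
A^* =
[[1, 0, -2],
 [-2, -2, 1]].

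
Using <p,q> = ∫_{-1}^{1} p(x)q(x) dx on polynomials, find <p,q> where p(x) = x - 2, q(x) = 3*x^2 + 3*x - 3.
<p,q> = 10

Expand the product: p(x)·q(x) = 3*x^3 - 3*x^2 - 9*x + 6.
∫_{-1}^{1} of each monomial x^k gives [2/(k+1) if k even, 0 if k odd]. Integrating term-by-term (or equivalently evaluating the antiderivative F(x) = 3*x^4/4 - x^3 - 9*x^2/2 + 6*x at the endpoints):
  F(1) − F(−1) = 5/4 − (-35/4) = 10.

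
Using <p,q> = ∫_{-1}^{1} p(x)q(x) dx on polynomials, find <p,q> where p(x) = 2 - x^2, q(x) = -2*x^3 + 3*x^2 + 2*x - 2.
<p,q> = -58/15

Expand the product: p(x)·q(x) = 2*x^5 - 3*x^4 - 6*x^3 + 8*x^2 + 4*x - 4.
∫_{-1}^{1} of each monomial x^k gives [2/(k+1) if k even, 0 if k odd]. Integrating term-by-term (or equivalently evaluating the antiderivative F(x) = x^6/3 - 3*x^5/5 - 3*x^4/2 + 8*x^3/3 + 2*x^2 - 4*x at the endpoints):
  F(1) − F(−1) = -11/10 − (83/30) = -58/15.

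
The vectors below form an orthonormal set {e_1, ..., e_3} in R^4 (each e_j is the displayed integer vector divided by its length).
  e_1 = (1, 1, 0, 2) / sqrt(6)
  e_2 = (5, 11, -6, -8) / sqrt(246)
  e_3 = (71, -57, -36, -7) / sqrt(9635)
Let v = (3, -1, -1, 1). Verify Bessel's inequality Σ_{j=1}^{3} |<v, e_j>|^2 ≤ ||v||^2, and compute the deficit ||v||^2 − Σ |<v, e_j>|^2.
Σ |<v, e_j>|^2 = 2811/235; ||v||^2 = 12; deficit = 9/235

Write each e_j = u_j / sqrt(<u_j, u_j>) where u_j is the displayed integer vector. Then <v, e_j> = <v, u_j> / sqrt(<u_j, u_j>), so |<v, e_j>|^2 = <v, u_j>^2 / <u_j, u_j>.
Coefficients: <v, e_1> = 4/sqrt(6), <v, e_2> = 2/sqrt(246), <v, e_3> = 299/sqrt(9635).
Square and sum: Σ |<v, e_j>|^2 = 2811/235.
Compute ||v||^2 = v·v = 12.
Deficit = 12 − 2811/235 = 9/235 ≥ 0, confirming Bessel's inequality. (The deficit equals ||v − Σ <v,e_j> e_j||^2, the squared distance from v to span{e_j}.)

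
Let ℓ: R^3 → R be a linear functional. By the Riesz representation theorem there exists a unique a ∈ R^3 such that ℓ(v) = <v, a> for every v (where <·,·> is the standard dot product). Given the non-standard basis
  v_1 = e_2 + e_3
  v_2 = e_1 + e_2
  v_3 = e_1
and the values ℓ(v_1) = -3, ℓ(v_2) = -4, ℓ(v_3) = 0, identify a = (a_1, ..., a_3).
a = (0, -4, 1)

Write a = (a_1, ..., a_3) in the standard basis. For each basis vector v_i, ℓ(v_i) = <v_i, a> is a linear equation in the a_j's. Collect the n equations into a matrix system V a = ℓ, where row i of V is v_i (expressed in the standard basis). Since V is invertible (lower-triangular with 1s on the diagonal, up to permutation), solve by back-substitution:
  V =
[[0, 1, 1],
 [1, 1, 0],
 [1, 0, 0]]
  V a = (-3, -4, 0)
Solving gives a = (0, -4, 1).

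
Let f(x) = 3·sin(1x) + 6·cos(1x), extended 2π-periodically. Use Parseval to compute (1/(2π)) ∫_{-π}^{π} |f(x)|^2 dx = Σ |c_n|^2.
Σ |c_n|^2 = 45/2

Expand |f|^2 and use orthogonality of {sin(nx), cos(mx)} on [-π, π]:
  ∫_{-π}^{π} sin(nx)^2 dx = π, ∫ cos(mx)^2 dx = π, and cross terms integrate to 0.
So ∫_{-π}^{π} f(x)^2 dx = 3^2 · π + 6^2 · π = (9 + 36)π.
Divide by 2π: (9 + 36)/2 = 45/2.
By Parseval, this equals Σ |c_n|^2.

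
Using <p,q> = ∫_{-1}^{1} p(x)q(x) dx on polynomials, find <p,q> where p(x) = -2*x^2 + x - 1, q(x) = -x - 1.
<p,q> = 8/3

Expand the product: p(x)·q(x) = 2*x^3 + x^2 + 1.
∫_{-1}^{1} of each monomial x^k gives [2/(k+1) if k even, 0 if k odd]. Integrating term-by-term (or equivalently evaluating the antiderivative F(x) = x^4/2 + x^3/3 + x at the endpoints):
  F(1) − F(−1) = 11/6 − (-5/6) = 8/3.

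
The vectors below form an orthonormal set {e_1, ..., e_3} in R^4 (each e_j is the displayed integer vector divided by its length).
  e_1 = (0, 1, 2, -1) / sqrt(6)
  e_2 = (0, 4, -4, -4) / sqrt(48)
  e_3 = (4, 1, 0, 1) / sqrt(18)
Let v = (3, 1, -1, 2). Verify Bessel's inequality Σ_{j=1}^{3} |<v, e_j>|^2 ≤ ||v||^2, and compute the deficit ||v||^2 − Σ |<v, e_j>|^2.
Σ |<v, e_j>|^2 = 14; ||v||^2 = 15; deficit = 1

Write each e_j = u_j / sqrt(<u_j, u_j>) where u_j is the displayed integer vector. Then <v, e_j> = <v, u_j> / sqrt(<u_j, u_j>), so |<v, e_j>|^2 = <v, u_j>^2 / <u_j, u_j>.
Coefficients: <v, e_1> = -3/sqrt(6), <v, e_2> = 0/sqrt(48), <v, e_3> = 15/sqrt(18).
Square and sum: Σ |<v, e_j>|^2 = 14.
Compute ||v||^2 = v·v = 15.
Deficit = 15 − 14 = 1 ≥ 0, confirming Bessel's inequality. (The deficit equals ||v − Σ <v,e_j> e_j||^2, the squared distance from v to span{e_j}.)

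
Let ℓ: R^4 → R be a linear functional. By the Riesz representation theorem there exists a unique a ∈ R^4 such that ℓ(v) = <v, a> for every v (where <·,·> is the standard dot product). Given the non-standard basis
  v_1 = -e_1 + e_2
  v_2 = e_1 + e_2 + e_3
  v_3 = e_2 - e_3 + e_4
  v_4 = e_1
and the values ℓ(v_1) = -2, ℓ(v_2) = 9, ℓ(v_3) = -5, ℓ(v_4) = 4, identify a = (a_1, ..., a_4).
a = (4, 2, 3, -4)

Write a = (a_1, ..., a_4) in the standard basis. For each basis vector v_i, ℓ(v_i) = <v_i, a> is a linear equation in the a_j's. Collect the n equations into a matrix system V a = ℓ, where row i of V is v_i (expressed in the standard basis). Since V is invertible (lower-triangular with 1s on the diagonal, up to permutation), solve by back-substitution:
  V =
[[-1, 1, 0, 0],
 [1, 1, 1, 0],
 [0, 1, -1, 1],
 [1, 0, 0, 0]]
  V a = (-2, 9, -5, 4)
Solving gives a = (4, 2, 3, -4).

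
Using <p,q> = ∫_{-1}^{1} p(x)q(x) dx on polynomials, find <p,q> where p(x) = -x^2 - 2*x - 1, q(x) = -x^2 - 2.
<p,q> = 32/5

Expand the product: p(x)·q(x) = x^4 + 2*x^3 + 3*x^2 + 4*x + 2.
∫_{-1}^{1} of each monomial x^k gives [2/(k+1) if k even, 0 if k odd]. Integrating term-by-term (or equivalently evaluating the antiderivative F(x) = x^5/5 + x^4/2 + x^3 + 2*x^2 + 2*x at the endpoints):
  F(1) − F(−1) = 57/10 − (-7/10) = 32/5.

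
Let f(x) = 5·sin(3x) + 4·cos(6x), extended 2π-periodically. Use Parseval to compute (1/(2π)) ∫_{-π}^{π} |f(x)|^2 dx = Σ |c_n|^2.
Σ |c_n|^2 = 41/2

Expand |f|^2 and use orthogonality of {sin(nx), cos(mx)} on [-π, π]:
  ∫_{-π}^{π} sin(nx)^2 dx = π, ∫ cos(mx)^2 dx = π, and cross terms integrate to 0.
So ∫_{-π}^{π} f(x)^2 dx = 5^2 · π + 4^2 · π = (25 + 16)π.
Divide by 2π: (25 + 16)/2 = 41/2.
By Parseval, this equals Σ |c_n|^2.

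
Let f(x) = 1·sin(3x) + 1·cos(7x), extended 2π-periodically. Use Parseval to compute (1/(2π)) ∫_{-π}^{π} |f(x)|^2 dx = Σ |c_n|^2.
Σ |c_n|^2 = 1

Expand |f|^2 and use orthogonality of {sin(nx), cos(mx)} on [-π, π]:
  ∫_{-π}^{π} sin(nx)^2 dx = π, ∫ cos(mx)^2 dx = π, and cross terms integrate to 0.
So ∫_{-π}^{π} f(x)^2 dx = 1^2 · π + 1^2 · π = (1 + 1)π.
Divide by 2π: (1 + 1)/2 = 1.
By Parseval, this equals Σ |c_n|^2.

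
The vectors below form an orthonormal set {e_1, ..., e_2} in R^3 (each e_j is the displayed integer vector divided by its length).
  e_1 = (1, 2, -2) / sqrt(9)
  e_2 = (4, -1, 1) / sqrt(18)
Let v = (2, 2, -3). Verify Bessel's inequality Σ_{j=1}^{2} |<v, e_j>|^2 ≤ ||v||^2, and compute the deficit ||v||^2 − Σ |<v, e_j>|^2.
Σ |<v, e_j>|^2 = 33/2; ||v||^2 = 17; deficit = 1/2

Write each e_j = u_j / sqrt(<u_j, u_j>) where u_j is the displayed integer vector. Then <v, e_j> = <v, u_j> / sqrt(<u_j, u_j>), so |<v, e_j>|^2 = <v, u_j>^2 / <u_j, u_j>.
Coefficients: <v, e_1> = 12/sqrt(9), <v, e_2> = 3/sqrt(18).
Square and sum: Σ |<v, e_j>|^2 = 33/2.
Compute ||v||^2 = v·v = 17.
Deficit = 17 − 33/2 = 1/2 ≥ 0, confirming Bessel's inequality. (The deficit equals ||v − Σ <v,e_j> e_j||^2, the squared distance from v to span{e_j}.)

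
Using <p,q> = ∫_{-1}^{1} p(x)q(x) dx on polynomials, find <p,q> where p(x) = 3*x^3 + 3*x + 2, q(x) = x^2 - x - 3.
<p,q> = -208/15

Expand the product: p(x)·q(x) = 3*x^5 - 3*x^4 - 6*x^3 - x^2 - 11*x - 6.
∫_{-1}^{1} of each monomial x^k gives [2/(k+1) if k even, 0 if k odd]. Integrating term-by-term (or equivalently evaluating the antiderivative F(x) = x^6/2 - 3*x^5/5 - 3*x^4/2 - x^3/3 - 11*x^2/2 - 6*x at the endpoints):
  F(1) − F(−1) = -403/30 − (13/30) = -208/15.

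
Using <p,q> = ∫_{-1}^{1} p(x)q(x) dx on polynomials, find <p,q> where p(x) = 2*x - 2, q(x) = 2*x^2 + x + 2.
<p,q> = -28/3

Expand the product: p(x)·q(x) = 4*x^3 - 2*x^2 + 2*x - 4.
∫_{-1}^{1} of each monomial x^k gives [2/(k+1) if k even, 0 if k odd]. Integrating term-by-term (or equivalently evaluating the antiderivative F(x) = x^4 - 2*x^3/3 + x^2 - 4*x at the endpoints):
  F(1) − F(−1) = -8/3 − (20/3) = -28/3.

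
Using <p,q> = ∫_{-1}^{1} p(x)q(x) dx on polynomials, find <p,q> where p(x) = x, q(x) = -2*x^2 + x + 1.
<p,q> = 2/3

Expand the product: p(x)·q(x) = -2*x^3 + x^2 + x.
∫_{-1}^{1} of each monomial x^k gives [2/(k+1) if k even, 0 if k odd]. Integrating term-by-term (or equivalently evaluating the antiderivative F(x) = -x^4/2 + x^3/3 + x^2/2 at the endpoints):
  F(1) − F(−1) = 1/3 − (-1/3) = 2/3.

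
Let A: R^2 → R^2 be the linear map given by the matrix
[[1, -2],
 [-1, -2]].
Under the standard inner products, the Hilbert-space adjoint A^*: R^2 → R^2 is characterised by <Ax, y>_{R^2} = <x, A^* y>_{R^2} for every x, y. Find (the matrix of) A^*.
A^* = A^T =
[[1, -1],
 [-2, -2]]

For real matrices with standard dot products, the defining identity <Ax, y> = <x, A^* y> gives (Ax)^T y = x^T (A^*) y, i.e. x^T A^T y = x^T (A^*) y. Since this holds for all x, y, we must have A^* = A^T. Therefore
A^* =
[[1, -1],
 [-2, -2]].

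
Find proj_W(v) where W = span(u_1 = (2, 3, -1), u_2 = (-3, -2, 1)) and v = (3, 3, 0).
proj_W(v) = (25/9, 25/9, -10/9)

Set up U = [u_1 | ... | u_2] ∈ R^(3×2). The projector onto W = col(U) is P = U (U^T U)^(-1) U^T.
Compute U^T U =
  [14, -13]
  [-13, 14],
and U^T v = (15, -15).
Solve U^T U · c = U^T v for the coefficients: c = (5/9, -5/9). The projection is proj_W(v) = U c.
Check: (v - proj_W(v)) · u_1 = 0  (should be 0).
Check: (v - proj_W(v)) · u_2 = 0  (should be 0).
Result: proj_W(v) = (25/9, 25/9, -10/9).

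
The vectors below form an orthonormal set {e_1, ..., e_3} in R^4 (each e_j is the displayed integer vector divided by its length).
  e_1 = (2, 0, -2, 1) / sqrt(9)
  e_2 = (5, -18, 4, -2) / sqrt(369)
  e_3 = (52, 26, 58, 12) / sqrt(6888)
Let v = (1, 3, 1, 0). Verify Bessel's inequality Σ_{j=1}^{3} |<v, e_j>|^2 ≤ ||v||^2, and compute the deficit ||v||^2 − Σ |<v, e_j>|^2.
Σ |<v, e_j>|^2 = 223/21; ||v||^2 = 11; deficit = 8/21

Write each e_j = u_j / sqrt(<u_j, u_j>) where u_j is the displayed integer vector. Then <v, e_j> = <v, u_j> / sqrt(<u_j, u_j>), so |<v, e_j>|^2 = <v, u_j>^2 / <u_j, u_j>.
Coefficients: <v, e_1> = 0/sqrt(9), <v, e_2> = -45/sqrt(369), <v, e_3> = 188/sqrt(6888).
Square and sum: Σ |<v, e_j>|^2 = 223/21.
Compute ||v||^2 = v·v = 11.
Deficit = 11 − 223/21 = 8/21 ≥ 0, confirming Bessel's inequality. (The deficit equals ||v − Σ <v,e_j> e_j||^2, the squared distance from v to span{e_j}.)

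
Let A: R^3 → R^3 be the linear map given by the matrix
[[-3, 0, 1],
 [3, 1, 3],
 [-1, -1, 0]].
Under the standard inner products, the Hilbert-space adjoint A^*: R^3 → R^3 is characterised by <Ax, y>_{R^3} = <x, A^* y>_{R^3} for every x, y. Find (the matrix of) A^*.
A^* = A^T =
[[-3, 3, -1],
 [0, 1, -1],
 [1, 3, 0]]

For real matrices with standard dot products, the defining identity <Ax, y> = <x, A^* y> gives (Ax)^T y = x^T (A^*) y, i.e. x^T A^T y = x^T (A^*) y. Since this holds for all x, y, we must have A^* = A^T. Therefore
A^* =
[[-3, 3, -1],
 [0, 1, -1],
 [1, 3, 0]].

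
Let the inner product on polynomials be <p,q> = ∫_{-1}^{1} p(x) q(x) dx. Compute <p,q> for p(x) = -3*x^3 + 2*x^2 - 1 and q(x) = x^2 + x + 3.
<p,q> = -46/15

Expand the product: p(x)·q(x) = -3*x^5 - x^4 - 7*x^3 + 5*x^2 - x - 3.
∫_{-1}^{1} of each monomial x^k gives [2/(k+1) if k even, 0 if k odd]. Integrating term-by-term (or equivalently evaluating the antiderivative F(x) = -x^6/2 - x^5/5 - 7*x^4/4 + 5*x^3/3 - x^2/2 - 3*x at the endpoints):
  F(1) − F(−1) = -257/60 − (-73/60) = -46/15.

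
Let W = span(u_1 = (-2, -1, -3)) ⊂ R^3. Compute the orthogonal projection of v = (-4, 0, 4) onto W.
proj_W(v) = (4/7, 2/7, 6/7)

Set up U = [u_1 | ... | u_1] ∈ R^(3×1). The projector onto W = col(U) is P = U (U^T U)^(-1) U^T.
Compute U^T U =
  [14],
and U^T v = (-4).
Solve U^T U · c = U^T v for the coefficients: c = (-2/7). The projection is proj_W(v) = U c.
Check: (v - proj_W(v)) · u_1 = 0  (should be 0).
Result: proj_W(v) = (4/7, 2/7, 6/7).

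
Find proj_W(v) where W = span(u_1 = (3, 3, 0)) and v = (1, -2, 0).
proj_W(v) = (-1/2, -1/2, 0)

Set up U = [u_1 | ... | u_1] ∈ R^(3×1). The projector onto W = col(U) is P = U (U^T U)^(-1) U^T.
Compute U^T U =
  [18],
and U^T v = (-3).
Solve U^T U · c = U^T v for the coefficients: c = (-1/6). The projection is proj_W(v) = U c.
Check: (v - proj_W(v)) · u_1 = 0  (should be 0).
Result: proj_W(v) = (-1/2, -1/2, 0).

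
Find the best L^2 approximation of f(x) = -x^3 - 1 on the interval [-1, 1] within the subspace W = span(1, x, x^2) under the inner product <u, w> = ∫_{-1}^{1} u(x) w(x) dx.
g(x) = -3*x/5 - 1

The best approximation g ∈ W is the orthogonal projection of f onto W. Writing g = a_0 + a_1 x + a_2 x^2, the coefficients solve the normal equations G · a = b where
  G_{ij} = <φ_i, φ_j> and b_i = <f, φ_i>, with φ_0 = 1, φ_1 = x, φ_2 = x^2.
G =
  [2, 0, 2/3]
  [0, 2/3, 0]
  [2/3, 0, 2/5],
b = (-2, -2/5, -2/3).
Solving gives a_0 = -1, a_1 = -3/5, a_2 = 0, so
  g(x) = -3*x/5 - 1.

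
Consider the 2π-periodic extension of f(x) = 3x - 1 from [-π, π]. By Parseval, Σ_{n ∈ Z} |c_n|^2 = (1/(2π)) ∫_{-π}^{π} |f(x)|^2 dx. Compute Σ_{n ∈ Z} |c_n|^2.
Σ |c_n|^2 = 3π^2 + 1

Expand and integrate term by term over [-π, π]:
  ∫ (3x)^2 dx = 9·(2π^3/3); ∫ 2·3·(-1)·x dx = 0 (odd integrand); ∫ (-1)^2 dx = 1·2π.
So (1/(2π)) ∫_{-π}^{π} (3x - 1)^2 dx = 9π^2/3 + 1 = 3π^2 + 1.
Parseval ⇒ Σ |c_n|^2 = 3π^2 + 1.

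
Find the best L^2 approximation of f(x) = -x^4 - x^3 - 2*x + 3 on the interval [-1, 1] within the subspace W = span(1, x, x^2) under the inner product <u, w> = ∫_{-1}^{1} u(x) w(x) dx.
g(x) = -6*x^2/7 - 13*x/5 + 108/35

The best approximation g ∈ W is the orthogonal projection of f onto W. Writing g = a_0 + a_1 x + a_2 x^2, the coefficients solve the normal equations G · a = b where
  G_{ij} = <φ_i, φ_j> and b_i = <f, φ_i>, with φ_0 = 1, φ_1 = x, φ_2 = x^2.
G =
  [2, 0, 2/3]
  [0, 2/3, 0]
  [2/3, 0, 2/5],
b = (28/5, -26/15, 12/7).
Solving gives a_0 = 108/35, a_1 = -13/5, a_2 = -6/7, so
  g(x) = -6*x^2/7 - 13*x/5 + 108/35.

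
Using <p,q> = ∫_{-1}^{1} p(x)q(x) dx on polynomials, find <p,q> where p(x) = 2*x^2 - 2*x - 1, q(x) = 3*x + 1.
<p,q> = -14/3

Expand the product: p(x)·q(x) = 6*x^3 - 4*x^2 - 5*x - 1.
∫_{-1}^{1} of each monomial x^k gives [2/(k+1) if k even, 0 if k odd]. Integrating term-by-term (or equivalently evaluating the antiderivative F(x) = 3*x^4/2 - 4*x^3/3 - 5*x^2/2 - x at the endpoints):
  F(1) − F(−1) = -10/3 − (4/3) = -14/3.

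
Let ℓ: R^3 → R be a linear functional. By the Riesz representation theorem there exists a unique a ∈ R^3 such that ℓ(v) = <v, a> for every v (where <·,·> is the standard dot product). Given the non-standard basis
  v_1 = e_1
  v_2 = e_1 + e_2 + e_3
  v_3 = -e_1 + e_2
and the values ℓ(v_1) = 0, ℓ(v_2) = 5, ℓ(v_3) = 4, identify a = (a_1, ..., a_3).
a = (0, 4, 1)

Write a = (a_1, ..., a_3) in the standard basis. For each basis vector v_i, ℓ(v_i) = <v_i, a> is a linear equation in the a_j's. Collect the n equations into a matrix system V a = ℓ, where row i of V is v_i (expressed in the standard basis). Since V is invertible (lower-triangular with 1s on the diagonal, up to permutation), solve by back-substitution:
  V =
[[1, 0, 0],
 [1, 1, 1],
 [-1, 1, 0]]
  V a = (0, 5, 4)
Solving gives a = (0, 4, 1).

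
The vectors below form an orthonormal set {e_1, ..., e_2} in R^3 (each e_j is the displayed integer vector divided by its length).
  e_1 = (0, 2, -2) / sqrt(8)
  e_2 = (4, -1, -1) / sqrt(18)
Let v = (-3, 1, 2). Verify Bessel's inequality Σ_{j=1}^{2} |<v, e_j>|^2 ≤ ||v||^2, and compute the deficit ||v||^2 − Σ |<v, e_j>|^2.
Σ |<v, e_j>|^2 = 13; ||v||^2 = 14; deficit = 1

Write each e_j = u_j / sqrt(<u_j, u_j>) where u_j is the displayed integer vector. Then <v, e_j> = <v, u_j> / sqrt(<u_j, u_j>), so |<v, e_j>|^2 = <v, u_j>^2 / <u_j, u_j>.
Coefficients: <v, e_1> = -2/sqrt(8), <v, e_2> = -15/sqrt(18).
Square and sum: Σ |<v, e_j>|^2 = 13.
Compute ||v||^2 = v·v = 14.
Deficit = 14 − 13 = 1 ≥ 0, confirming Bessel's inequality. (The deficit equals ||v − Σ <v,e_j> e_j||^2, the squared distance from v to span{e_j}.)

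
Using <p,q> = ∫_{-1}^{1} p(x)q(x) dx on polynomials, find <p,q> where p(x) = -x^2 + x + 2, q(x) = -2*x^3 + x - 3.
<p,q> = -152/15

Expand the product: p(x)·q(x) = 2*x^5 - 2*x^4 - 5*x^3 + 4*x^2 - x - 6.
∫_{-1}^{1} of each monomial x^k gives [2/(k+1) if k even, 0 if k odd]. Integrating term-by-term (or equivalently evaluating the antiderivative F(x) = x^6/3 - 2*x^5/5 - 5*x^4/4 + 4*x^3/3 - x^2/2 - 6*x at the endpoints):
  F(1) − F(−1) = -389/60 − (73/20) = -152/15.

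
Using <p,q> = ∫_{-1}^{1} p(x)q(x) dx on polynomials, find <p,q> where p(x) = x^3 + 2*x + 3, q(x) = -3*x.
<p,q> = -26/5

Expand the product: p(x)·q(x) = -3*x^4 - 6*x^2 - 9*x.
∫_{-1}^{1} of each monomial x^k gives [2/(k+1) if k even, 0 if k odd]. Integrating term-by-term (or equivalently evaluating the antiderivative F(x) = -3*x^5/5 - 2*x^3 - 9*x^2/2 at the endpoints):
  F(1) − F(−1) = -71/10 − (-19/10) = -26/5.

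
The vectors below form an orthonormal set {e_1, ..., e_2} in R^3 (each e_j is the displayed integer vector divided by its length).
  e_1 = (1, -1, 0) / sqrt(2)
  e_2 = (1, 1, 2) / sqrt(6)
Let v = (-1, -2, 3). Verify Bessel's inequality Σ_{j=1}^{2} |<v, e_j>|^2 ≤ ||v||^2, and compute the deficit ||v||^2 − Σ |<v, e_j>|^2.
Σ |<v, e_j>|^2 = 2; ||v||^2 = 14; deficit = 12

Write each e_j = u_j / sqrt(<u_j, u_j>) where u_j is the displayed integer vector. Then <v, e_j> = <v, u_j> / sqrt(<u_j, u_j>), so |<v, e_j>|^2 = <v, u_j>^2 / <u_j, u_j>.
Coefficients: <v, e_1> = 1/sqrt(2), <v, e_2> = 3/sqrt(6).
Square and sum: Σ |<v, e_j>|^2 = 2.
Compute ||v||^2 = v·v = 14.
Deficit = 14 − 2 = 12 ≥ 0, confirming Bessel's inequality. (The deficit equals ||v − Σ <v,e_j> e_j||^2, the squared distance from v to span{e_j}.)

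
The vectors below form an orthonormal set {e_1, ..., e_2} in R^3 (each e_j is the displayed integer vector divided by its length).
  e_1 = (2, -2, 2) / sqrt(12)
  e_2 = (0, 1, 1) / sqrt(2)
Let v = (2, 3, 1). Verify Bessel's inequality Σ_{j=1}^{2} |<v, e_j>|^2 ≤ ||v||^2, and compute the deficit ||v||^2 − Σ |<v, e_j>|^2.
Σ |<v, e_j>|^2 = 8; ||v||^2 = 14; deficit = 6

Write each e_j = u_j / sqrt(<u_j, u_j>) where u_j is the displayed integer vector. Then <v, e_j> = <v, u_j> / sqrt(<u_j, u_j>), so |<v, e_j>|^2 = <v, u_j>^2 / <u_j, u_j>.
Coefficients: <v, e_1> = 0/sqrt(12), <v, e_2> = 4/sqrt(2).
Square and sum: Σ |<v, e_j>|^2 = 8.
Compute ||v||^2 = v·v = 14.
Deficit = 14 − 8 = 6 ≥ 0, confirming Bessel's inequality. (The deficit equals ||v − Σ <v,e_j> e_j||^2, the squared distance from v to span{e_j}.)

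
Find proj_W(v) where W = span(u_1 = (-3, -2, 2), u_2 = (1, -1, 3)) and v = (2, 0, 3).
proj_W(v) = (176/81, -77/162, 451/162)

Set up U = [u_1 | ... | u_2] ∈ R^(3×2). The projector onto W = col(U) is P = U (U^T U)^(-1) U^T.
Compute U^T U =
  [17, 5]
  [5, 11],
and U^T v = (0, 11).
Solve U^T U · c = U^T v for the coefficients: c = (-55/162, 187/162). The projection is proj_W(v) = U c.
Check: (v - proj_W(v)) · u_1 = 0  (should be 0).
Check: (v - proj_W(v)) · u_2 = 0  (should be 0).
Result: proj_W(v) = (176/81, -77/162, 451/162).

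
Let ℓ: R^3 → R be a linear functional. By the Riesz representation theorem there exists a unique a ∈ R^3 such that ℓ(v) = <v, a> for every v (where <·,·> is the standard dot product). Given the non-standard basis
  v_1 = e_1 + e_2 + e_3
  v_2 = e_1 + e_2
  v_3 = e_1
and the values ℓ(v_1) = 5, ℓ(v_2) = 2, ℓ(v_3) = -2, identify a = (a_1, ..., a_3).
a = (-2, 4, 3)

Write a = (a_1, ..., a_3) in the standard basis. For each basis vector v_i, ℓ(v_i) = <v_i, a> is a linear equation in the a_j's. Collect the n equations into a matrix system V a = ℓ, where row i of V is v_i (expressed in the standard basis). Since V is invertible (lower-triangular with 1s on the diagonal, up to permutation), solve by back-substitution:
  V =
[[1, 1, 1],
 [1, 1, 0],
 [1, 0, 0]]
  V a = (5, 2, -2)
Solving gives a = (-2, 4, 3).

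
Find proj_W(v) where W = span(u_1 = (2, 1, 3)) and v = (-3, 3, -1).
proj_W(v) = (-6/7, -3/7, -9/7)

Set up U = [u_1 | ... | u_1] ∈ R^(3×1). The projector onto W = col(U) is P = U (U^T U)^(-1) U^T.
Compute U^T U =
  [14],
and U^T v = (-6).
Solve U^T U · c = U^T v for the coefficients: c = (-3/7). The projection is proj_W(v) = U c.
Check: (v - proj_W(v)) · u_1 = 0  (should be 0).
Result: proj_W(v) = (-6/7, -3/7, -9/7).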